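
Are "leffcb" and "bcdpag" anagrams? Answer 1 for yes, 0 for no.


Strings: "leffcb", "bcdpag"
Sorted first:  bceffl
Sorted second: abcdgp
Differ at position 0: 'b' vs 'a' => not anagrams

0


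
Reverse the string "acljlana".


Input: acljlana
Reading characters right to left:
  Position 7: 'a'
  Position 6: 'n'
  Position 5: 'a'
  Position 4: 'l'
  Position 3: 'j'
  Position 2: 'l'
  Position 1: 'c'
  Position 0: 'a'
Reversed: analjlca

analjlca


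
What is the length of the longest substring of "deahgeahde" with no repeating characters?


Input: "deahgeahde"
Sliding window (track last position of each char):
  Position 0 ('d'): window [0,0] length 1 -- new best
  Position 1 ('e'): window [0,1] length 2 -- new best
  Position 2 ('a'): window [0,2] length 3 -- new best
  Position 3 ('h'): window [0,3] length 4 -- new best
  Position 4 ('g'): window [0,4] length 5 -- new best
  Position 5 ('e'): repeat (last at 1), move window start to 2
  Position 5 ('e'): window [2,5] length 4
  Position 6 ('a'): repeat (last at 2), move window start to 3
  Position 6 ('a'): window [3,6] length 4
  Position 7 ('h'): repeat (last at 3), move window start to 4
  Position 7 ('h'): window [4,7] length 4
  Position 8 ('d'): window [4,8] length 5
  Position 9 ('e'): repeat (last at 5), move window start to 6
  Position 9 ('e'): window [6,9] length 4
Longest substring with no repeats: "deahg" with length 5

5


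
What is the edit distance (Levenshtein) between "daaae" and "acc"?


Computing edit distance: "daaae" -> "acc"
DP table:
           a    c    c
      0    1    2    3
  d   1    1    2    3
  a   2    1    2    3
  a   3    2    2    3
  a   4    3    3    3
  e   5    4    4    4
Edit distance = dp[5][3] = 4

4


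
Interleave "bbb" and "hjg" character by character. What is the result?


Interleaving "bbb" and "hjg":
  Position 0: 'b' from first, 'h' from second => "bh"
  Position 1: 'b' from first, 'j' from second => "bj"
  Position 2: 'b' from first, 'g' from second => "bg"
Result: bhbjbg

bhbjbg


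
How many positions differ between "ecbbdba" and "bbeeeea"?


Comparing "ecbbdba" and "bbeeeea" position by position:
  Position 0: 'e' vs 'b' => DIFFER
  Position 1: 'c' vs 'b' => DIFFER
  Position 2: 'b' vs 'e' => DIFFER
  Position 3: 'b' vs 'e' => DIFFER
  Position 4: 'd' vs 'e' => DIFFER
  Position 5: 'b' vs 'e' => DIFFER
  Position 6: 'a' vs 'a' => same
Positions that differ: 6

6


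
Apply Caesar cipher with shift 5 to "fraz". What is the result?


Caesar cipher: shift "fraz" by 5
  'f' (pos 5) + 5 = pos 10 = 'k'
  'r' (pos 17) + 5 = pos 22 = 'w'
  'a' (pos 0) + 5 = pos 5 = 'f'
  'z' (pos 25) + 5 = pos 4 = 'e'
Result: kwfe

kwfe


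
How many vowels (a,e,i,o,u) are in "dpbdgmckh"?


Input: dpbdgmckh
Checking each character:
  'd' at position 0: consonant
  'p' at position 1: consonant
  'b' at position 2: consonant
  'd' at position 3: consonant
  'g' at position 4: consonant
  'm' at position 5: consonant
  'c' at position 6: consonant
  'k' at position 7: consonant
  'h' at position 8: consonant
Total vowels: 0

0


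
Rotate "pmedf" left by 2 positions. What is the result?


Input: "pmedf", rotate left by 2
First 2 characters: "pm"
Remaining characters: "edf"
Concatenate remaining + first: "edf" + "pm" = "edfpm"

edfpm


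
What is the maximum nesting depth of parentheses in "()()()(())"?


Input: "()()()(())"
Tracking depth:
  Position 0 '(': depth becomes 1
  Position 1 ')': depth becomes 0
  Position 2 '(': depth becomes 1
  Position 3 ')': depth becomes 0
  Position 4 '(': depth becomes 1
  Position 5 ')': depth becomes 0
  Position 6 '(': depth becomes 1
  Position 7 '(': depth becomes 2
  Position 8 ')': depth becomes 1
  Position 9 ')': depth becomes 0
Maximum depth reached: 2

2


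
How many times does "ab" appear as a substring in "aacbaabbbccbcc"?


Searching for "ab" in "aacbaabbbccbcc"
Scanning each position:
  Position 0: "aa" => no
  Position 1: "ac" => no
  Position 2: "cb" => no
  Position 3: "ba" => no
  Position 4: "aa" => no
  Position 5: "ab" => MATCH
  Position 6: "bb" => no
  Position 7: "bb" => no
  Position 8: "bc" => no
  Position 9: "cc" => no
  Position 10: "cb" => no
  Position 11: "bc" => no
  Position 12: "cc" => no
Total occurrences: 1

1


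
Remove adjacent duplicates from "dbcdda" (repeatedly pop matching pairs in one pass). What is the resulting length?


Input: dbcdda
Stack-based adjacent duplicate removal:
  Read 'd': push. Stack: d
  Read 'b': push. Stack: db
  Read 'c': push. Stack: dbc
  Read 'd': push. Stack: dbcd
  Read 'd': matches stack top 'd' => pop. Stack: dbc
  Read 'a': push. Stack: dbca
Final stack: "dbca" (length 4)

4


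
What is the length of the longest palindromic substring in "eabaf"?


Input: "eabaf"
Checking substrings for palindromes:
  [1:4] "aba" (len 3) => palindrome
Longest palindromic substring: "aba" with length 3

3


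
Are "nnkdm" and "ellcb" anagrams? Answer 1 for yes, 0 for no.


Strings: "nnkdm", "ellcb"
Sorted first:  dkmnn
Sorted second: bcell
Differ at position 0: 'd' vs 'b' => not anagrams

0


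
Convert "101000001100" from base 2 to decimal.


Input: "101000001100" in base 2
Positional expansion:
  Digit '1' (value 1) x 2^11 = 2048
  Digit '0' (value 0) x 2^10 = 0
  Digit '1' (value 1) x 2^9 = 512
  Digit '0' (value 0) x 2^8 = 0
  Digit '0' (value 0) x 2^7 = 0
  Digit '0' (value 0) x 2^6 = 0
  Digit '0' (value 0) x 2^5 = 0
  Digit '0' (value 0) x 2^4 = 0
  Digit '1' (value 1) x 2^3 = 8
  Digit '1' (value 1) x 2^2 = 4
  Digit '0' (value 0) x 2^1 = 0
  Digit '0' (value 0) x 2^0 = 0
Sum = 2572

2572


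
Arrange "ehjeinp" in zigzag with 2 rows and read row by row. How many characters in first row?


Zigzag "ehjeinp" into 2 rows:
Placing characters:
  'e' => row 0
  'h' => row 1
  'j' => row 0
  'e' => row 1
  'i' => row 0
  'n' => row 1
  'p' => row 0
Rows:
  Row 0: "ejip"
  Row 1: "hen"
First row length: 4

4


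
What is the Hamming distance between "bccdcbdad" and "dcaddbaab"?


Comparing "bccdcbdad" and "dcaddbaab" position by position:
  Position 0: 'b' vs 'd' => differ
  Position 1: 'c' vs 'c' => same
  Position 2: 'c' vs 'a' => differ
  Position 3: 'd' vs 'd' => same
  Position 4: 'c' vs 'd' => differ
  Position 5: 'b' vs 'b' => same
  Position 6: 'd' vs 'a' => differ
  Position 7: 'a' vs 'a' => same
  Position 8: 'd' vs 'b' => differ
Total differences (Hamming distance): 5

5


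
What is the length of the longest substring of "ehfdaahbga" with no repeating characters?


Input: "ehfdaahbga"
Sliding window (track last position of each char):
  Position 0 ('e'): window [0,0] length 1 -- new best
  Position 1 ('h'): window [0,1] length 2 -- new best
  Position 2 ('f'): window [0,2] length 3 -- new best
  Position 3 ('d'): window [0,3] length 4 -- new best
  Position 4 ('a'): window [0,4] length 5 -- new best
  Position 5 ('a'): repeat (last at 4), move window start to 5
  Position 5 ('a'): window [5,5] length 1
  Position 6 ('h'): window [5,6] length 2
  Position 7 ('b'): window [5,7] length 3
  Position 8 ('g'): window [5,8] length 4
  Position 9 ('a'): repeat (last at 5), move window start to 6
  Position 9 ('a'): window [6,9] length 4
Longest substring with no repeats: "ehfda" with length 5

5


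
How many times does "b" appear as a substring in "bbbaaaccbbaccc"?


Searching for "b" in "bbbaaaccbbaccc"
Scanning each position:
  Position 0: "b" => MATCH
  Position 1: "b" => MATCH
  Position 2: "b" => MATCH
  Position 3: "a" => no
  Position 4: "a" => no
  Position 5: "a" => no
  Position 6: "c" => no
  Position 7: "c" => no
  Position 8: "b" => MATCH
  Position 9: "b" => MATCH
  Position 10: "a" => no
  Position 11: "c" => no
  Position 12: "c" => no
  Position 13: "c" => no
Total occurrences: 5

5


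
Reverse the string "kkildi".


Input: kkildi
Reading characters right to left:
  Position 5: 'i'
  Position 4: 'd'
  Position 3: 'l'
  Position 2: 'i'
  Position 1: 'k'
  Position 0: 'k'
Reversed: idlikk

idlikk


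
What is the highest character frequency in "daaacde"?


Input: daaacde
Character counts:
  'a': 3
  'c': 1
  'd': 2
  'e': 1
Maximum frequency: 3

3


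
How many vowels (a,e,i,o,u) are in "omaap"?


Input: omaap
Checking each character:
  'o' at position 0: vowel (running total: 1)
  'm' at position 1: consonant
  'a' at position 2: vowel (running total: 2)
  'a' at position 3: vowel (running total: 3)
  'p' at position 4: consonant
Total vowels: 3

3


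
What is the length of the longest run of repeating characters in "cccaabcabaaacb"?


Input: "cccaabcabaaacb"
Scanning for longest run:
  Position 1 ('c'): continues run of 'c', length=2
  Position 2 ('c'): continues run of 'c', length=3
  Position 3 ('a'): new char, reset run to 1
  Position 4 ('a'): continues run of 'a', length=2
  Position 5 ('b'): new char, reset run to 1
  Position 6 ('c'): new char, reset run to 1
  Position 7 ('a'): new char, reset run to 1
  Position 8 ('b'): new char, reset run to 1
  Position 9 ('a'): new char, reset run to 1
  Position 10 ('a'): continues run of 'a', length=2
  Position 11 ('a'): continues run of 'a', length=3
  Position 12 ('c'): new char, reset run to 1
  Position 13 ('b'): new char, reset run to 1
Longest run: 'c' with length 3

3


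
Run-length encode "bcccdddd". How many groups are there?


Input: bcccdddd
Scanning for consecutive runs:
  Group 1: 'b' x 1 (positions 0-0)
  Group 2: 'c' x 3 (positions 1-3)
  Group 3: 'd' x 4 (positions 4-7)
Total groups: 3

3


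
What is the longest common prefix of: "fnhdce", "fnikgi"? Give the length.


Words: fnhdce, fnikgi
  Position 0: all 'f' => match
  Position 1: all 'n' => match
  Position 2: ('h', 'i') => mismatch, stop
LCP = "fn" (length 2)

2


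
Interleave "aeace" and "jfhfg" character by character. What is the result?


Interleaving "aeace" and "jfhfg":
  Position 0: 'a' from first, 'j' from second => "aj"
  Position 1: 'e' from first, 'f' from second => "ef"
  Position 2: 'a' from first, 'h' from second => "ah"
  Position 3: 'c' from first, 'f' from second => "cf"
  Position 4: 'e' from first, 'g' from second => "eg"
Result: ajefahcfeg

ajefahcfeg


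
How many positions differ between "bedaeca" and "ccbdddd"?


Comparing "bedaeca" and "ccbdddd" position by position:
  Position 0: 'b' vs 'c' => DIFFER
  Position 1: 'e' vs 'c' => DIFFER
  Position 2: 'd' vs 'b' => DIFFER
  Position 3: 'a' vs 'd' => DIFFER
  Position 4: 'e' vs 'd' => DIFFER
  Position 5: 'c' vs 'd' => DIFFER
  Position 6: 'a' vs 'd' => DIFFER
Positions that differ: 7

7


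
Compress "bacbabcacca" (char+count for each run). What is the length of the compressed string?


Input: bacbabcacca
Runs:
  'b' x 1 => "b1"
  'a' x 1 => "a1"
  'c' x 1 => "c1"
  'b' x 1 => "b1"
  'a' x 1 => "a1"
  'b' x 1 => "b1"
  'c' x 1 => "c1"
  'a' x 1 => "a1"
  'c' x 2 => "c2"
  'a' x 1 => "a1"
Compressed: "b1a1c1b1a1b1c1a1c2a1"
Compressed length: 20

20


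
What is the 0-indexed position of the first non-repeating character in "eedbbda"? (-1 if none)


Input: eedbbda
Character frequencies:
  'a': 1
  'b': 2
  'd': 2
  'e': 2
Scanning left to right for freq == 1:
  Position 0 ('e'): freq=2, skip
  Position 1 ('e'): freq=2, skip
  Position 2 ('d'): freq=2, skip
  Position 3 ('b'): freq=2, skip
  Position 4 ('b'): freq=2, skip
  Position 5 ('d'): freq=2, skip
  Position 6 ('a'): unique! => answer = 6

6


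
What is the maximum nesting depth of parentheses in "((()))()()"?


Input: "((()))()()"
Tracking depth:
  Position 0 '(': depth becomes 1
  Position 1 '(': depth becomes 2
  Position 2 '(': depth becomes 3
  Position 3 ')': depth becomes 2
  Position 4 ')': depth becomes 1
  Position 5 ')': depth becomes 0
  Position 6 '(': depth becomes 1
  Position 7 ')': depth becomes 0
  Position 8 '(': depth becomes 1
  Position 9 ')': depth becomes 0
Maximum depth reached: 3

3


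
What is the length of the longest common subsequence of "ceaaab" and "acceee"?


LCS of "ceaaab" and "acceee"
DP table:
           a    c    c    e    e    e
      0    0    0    0    0    0    0
  c   0    0    1    1    1    1    1
  e   0    0    1    1    2    2    2
  a   0    1    1    1    2    2    2
  a   0    1    1    1    2    2    2
  a   0    1    1    1    2    2    2
  b   0    1    1    1    2    2    2
LCS length = dp[6][6] = 2

2


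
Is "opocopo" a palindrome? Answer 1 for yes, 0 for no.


Input: opocopo
Reversed: opocopo
  Compare pos 0 ('o') with pos 6 ('o'): match
  Compare pos 1 ('p') with pos 5 ('p'): match
  Compare pos 2 ('o') with pos 4 ('o'): match
Result: palindrome

1


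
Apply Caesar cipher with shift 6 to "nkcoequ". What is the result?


Caesar cipher: shift "nkcoequ" by 6
  'n' (pos 13) + 6 = pos 19 = 't'
  'k' (pos 10) + 6 = pos 16 = 'q'
  'c' (pos 2) + 6 = pos 8 = 'i'
  'o' (pos 14) + 6 = pos 20 = 'u'
  'e' (pos 4) + 6 = pos 10 = 'k'
  'q' (pos 16) + 6 = pos 22 = 'w'
  'u' (pos 20) + 6 = pos 0 = 'a'
Result: tqiukwa

tqiukwa


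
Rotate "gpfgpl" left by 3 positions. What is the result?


Input: "gpfgpl", rotate left by 3
First 3 characters: "gpf"
Remaining characters: "gpl"
Concatenate remaining + first: "gpl" + "gpf" = "gplgpf"

gplgpf


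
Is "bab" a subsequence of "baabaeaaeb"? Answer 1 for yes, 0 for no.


Check if "bab" is a subsequence of "baabaeaaeb"
Greedy scan:
  Position 0 ('b'): matches sub[0] = 'b'
  Position 1 ('a'): matches sub[1] = 'a'
  Position 2 ('a'): no match needed
  Position 3 ('b'): matches sub[2] = 'b'
  Position 4 ('a'): no match needed
  Position 5 ('e'): no match needed
  Position 6 ('a'): no match needed
  Position 7 ('a'): no match needed
  Position 8 ('e'): no match needed
  Position 9 ('b'): no match needed
All 3 characters matched => is a subsequence

1


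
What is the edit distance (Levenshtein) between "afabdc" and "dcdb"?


Computing edit distance: "afabdc" -> "dcdb"
DP table:
           d    c    d    b
      0    1    2    3    4
  a   1    1    2    3    4
  f   2    2    2    3    4
  a   3    3    3    3    4
  b   4    4    4    4    3
  d   5    4    5    4    4
  c   6    5    4    5    5
Edit distance = dp[6][4] = 5

5


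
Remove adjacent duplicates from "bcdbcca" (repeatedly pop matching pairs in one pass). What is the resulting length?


Input: bcdbcca
Stack-based adjacent duplicate removal:
  Read 'b': push. Stack: b
  Read 'c': push. Stack: bc
  Read 'd': push. Stack: bcd
  Read 'b': push. Stack: bcdb
  Read 'c': push. Stack: bcdbc
  Read 'c': matches stack top 'c' => pop. Stack: bcdb
  Read 'a': push. Stack: bcdba
Final stack: "bcdba" (length 5)

5


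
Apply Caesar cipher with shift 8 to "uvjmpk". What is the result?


Caesar cipher: shift "uvjmpk" by 8
  'u' (pos 20) + 8 = pos 2 = 'c'
  'v' (pos 21) + 8 = pos 3 = 'd'
  'j' (pos 9) + 8 = pos 17 = 'r'
  'm' (pos 12) + 8 = pos 20 = 'u'
  'p' (pos 15) + 8 = pos 23 = 'x'
  'k' (pos 10) + 8 = pos 18 = 's'
Result: cdruxs

cdruxs


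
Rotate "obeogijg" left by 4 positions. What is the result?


Input: "obeogijg", rotate left by 4
First 4 characters: "obeo"
Remaining characters: "gijg"
Concatenate remaining + first: "gijg" + "obeo" = "gijgobeo"

gijgobeo


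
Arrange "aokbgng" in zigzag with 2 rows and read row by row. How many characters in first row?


Zigzag "aokbgng" into 2 rows:
Placing characters:
  'a' => row 0
  'o' => row 1
  'k' => row 0
  'b' => row 1
  'g' => row 0
  'n' => row 1
  'g' => row 0
Rows:
  Row 0: "akgg"
  Row 1: "obn"
First row length: 4

4


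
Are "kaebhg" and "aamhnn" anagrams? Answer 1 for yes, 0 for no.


Strings: "kaebhg", "aamhnn"
Sorted first:  abeghk
Sorted second: aahmnn
Differ at position 1: 'b' vs 'a' => not anagrams

0


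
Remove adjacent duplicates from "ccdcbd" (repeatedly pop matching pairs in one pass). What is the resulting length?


Input: ccdcbd
Stack-based adjacent duplicate removal:
  Read 'c': push. Stack: c
  Read 'c': matches stack top 'c' => pop. Stack: (empty)
  Read 'd': push. Stack: d
  Read 'c': push. Stack: dc
  Read 'b': push. Stack: dcb
  Read 'd': push. Stack: dcbd
Final stack: "dcbd" (length 4)

4


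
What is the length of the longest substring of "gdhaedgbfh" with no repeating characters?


Input: "gdhaedgbfh"
Sliding window (track last position of each char):
  Position 0 ('g'): window [0,0] length 1 -- new best
  Position 1 ('d'): window [0,1] length 2 -- new best
  Position 2 ('h'): window [0,2] length 3 -- new best
  Position 3 ('a'): window [0,3] length 4 -- new best
  Position 4 ('e'): window [0,4] length 5 -- new best
  Position 5 ('d'): repeat (last at 1), move window start to 2
  Position 5 ('d'): window [2,5] length 4
  Position 6 ('g'): window [2,6] length 5
  Position 7 ('b'): window [2,7] length 6 -- new best
  Position 8 ('f'): window [2,8] length 7 -- new best
  Position 9 ('h'): repeat (last at 2), move window start to 3
  Position 9 ('h'): window [3,9] length 7
Longest substring with no repeats: "haedgbf" with length 7

7


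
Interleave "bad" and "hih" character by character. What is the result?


Interleaving "bad" and "hih":
  Position 0: 'b' from first, 'h' from second => "bh"
  Position 1: 'a' from first, 'i' from second => "ai"
  Position 2: 'd' from first, 'h' from second => "dh"
Result: bhaidh

bhaidh


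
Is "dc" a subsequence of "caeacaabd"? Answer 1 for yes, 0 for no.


Check if "dc" is a subsequence of "caeacaabd"
Greedy scan:
  Position 0 ('c'): no match needed
  Position 1 ('a'): no match needed
  Position 2 ('e'): no match needed
  Position 3 ('a'): no match needed
  Position 4 ('c'): no match needed
  Position 5 ('a'): no match needed
  Position 6 ('a'): no match needed
  Position 7 ('b'): no match needed
  Position 8 ('d'): matches sub[0] = 'd'
Only matched 1/2 characters => not a subsequence

0


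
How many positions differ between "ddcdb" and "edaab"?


Comparing "ddcdb" and "edaab" position by position:
  Position 0: 'd' vs 'e' => DIFFER
  Position 1: 'd' vs 'd' => same
  Position 2: 'c' vs 'a' => DIFFER
  Position 3: 'd' vs 'a' => DIFFER
  Position 4: 'b' vs 'b' => same
Positions that differ: 3

3


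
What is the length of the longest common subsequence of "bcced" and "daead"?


LCS of "bcced" and "daead"
DP table:
           d    a    e    a    d
      0    0    0    0    0    0
  b   0    0    0    0    0    0
  c   0    0    0    0    0    0
  c   0    0    0    0    0    0
  e   0    0    0    1    1    1
  d   0    1    1    1    1    2
LCS length = dp[5][5] = 2

2


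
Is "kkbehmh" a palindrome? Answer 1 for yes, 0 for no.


Input: kkbehmh
Reversed: hmhebkk
  Compare pos 0 ('k') with pos 6 ('h'): MISMATCH
  Compare pos 1 ('k') with pos 5 ('m'): MISMATCH
  Compare pos 2 ('b') with pos 4 ('h'): MISMATCH
Result: not a palindrome

0


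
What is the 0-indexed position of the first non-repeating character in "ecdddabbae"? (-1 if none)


Input: ecdddabbae
Character frequencies:
  'a': 2
  'b': 2
  'c': 1
  'd': 3
  'e': 2
Scanning left to right for freq == 1:
  Position 0 ('e'): freq=2, skip
  Position 1 ('c'): unique! => answer = 1

1


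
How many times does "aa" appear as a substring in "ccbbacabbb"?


Searching for "aa" in "ccbbacabbb"
Scanning each position:
  Position 0: "cc" => no
  Position 1: "cb" => no
  Position 2: "bb" => no
  Position 3: "ba" => no
  Position 4: "ac" => no
  Position 5: "ca" => no
  Position 6: "ab" => no
  Position 7: "bb" => no
  Position 8: "bb" => no
Total occurrences: 0

0


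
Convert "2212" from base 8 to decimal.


Input: "2212" in base 8
Positional expansion:
  Digit '2' (value 2) x 8^3 = 1024
  Digit '2' (value 2) x 8^2 = 128
  Digit '1' (value 1) x 8^1 = 8
  Digit '2' (value 2) x 8^0 = 2
Sum = 1162

1162


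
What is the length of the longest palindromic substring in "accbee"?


Input: "accbee"
Checking substrings for palindromes:
  [1:3] "cc" (len 2) => palindrome
  [4:6] "ee" (len 2) => palindrome
Longest palindromic substring: "cc" with length 2

2


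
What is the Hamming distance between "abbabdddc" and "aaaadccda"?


Comparing "abbabdddc" and "aaaadccda" position by position:
  Position 0: 'a' vs 'a' => same
  Position 1: 'b' vs 'a' => differ
  Position 2: 'b' vs 'a' => differ
  Position 3: 'a' vs 'a' => same
  Position 4: 'b' vs 'd' => differ
  Position 5: 'd' vs 'c' => differ
  Position 6: 'd' vs 'c' => differ
  Position 7: 'd' vs 'd' => same
  Position 8: 'c' vs 'a' => differ
Total differences (Hamming distance): 6

6


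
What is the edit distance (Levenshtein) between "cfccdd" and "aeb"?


Computing edit distance: "cfccdd" -> "aeb"
DP table:
           a    e    b
      0    1    2    3
  c   1    1    2    3
  f   2    2    2    3
  c   3    3    3    3
  c   4    4    4    4
  d   5    5    5    5
  d   6    6    6    6
Edit distance = dp[6][3] = 6

6


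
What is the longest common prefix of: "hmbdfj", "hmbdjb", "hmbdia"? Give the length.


Words: hmbdfj, hmbdjb, hmbdia
  Position 0: all 'h' => match
  Position 1: all 'm' => match
  Position 2: all 'b' => match
  Position 3: all 'd' => match
  Position 4: ('f', 'j', 'i') => mismatch, stop
LCP = "hmbd" (length 4)

4


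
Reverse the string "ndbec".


Input: ndbec
Reading characters right to left:
  Position 4: 'c'
  Position 3: 'e'
  Position 2: 'b'
  Position 1: 'd'
  Position 0: 'n'
Reversed: cebdn

cebdn


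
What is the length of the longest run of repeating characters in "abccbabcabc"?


Input: "abccbabcabc"
Scanning for longest run:
  Position 1 ('b'): new char, reset run to 1
  Position 2 ('c'): new char, reset run to 1
  Position 3 ('c'): continues run of 'c', length=2
  Position 4 ('b'): new char, reset run to 1
  Position 5 ('a'): new char, reset run to 1
  Position 6 ('b'): new char, reset run to 1
  Position 7 ('c'): new char, reset run to 1
  Position 8 ('a'): new char, reset run to 1
  Position 9 ('b'): new char, reset run to 1
  Position 10 ('c'): new char, reset run to 1
Longest run: 'c' with length 2

2


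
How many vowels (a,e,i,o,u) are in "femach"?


Input: femach
Checking each character:
  'f' at position 0: consonant
  'e' at position 1: vowel (running total: 1)
  'm' at position 2: consonant
  'a' at position 3: vowel (running total: 2)
  'c' at position 4: consonant
  'h' at position 5: consonant
Total vowels: 2

2


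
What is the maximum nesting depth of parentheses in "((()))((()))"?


Input: "((()))((()))"
Tracking depth:
  Position 0 '(': depth becomes 1
  Position 1 '(': depth becomes 2
  Position 2 '(': depth becomes 3
  Position 3 ')': depth becomes 2
  Position 4 ')': depth becomes 1
  Position 5 ')': depth becomes 0
  Position 6 '(': depth becomes 1
  Position 7 '(': depth becomes 2
  Position 8 '(': depth becomes 3
  Position 9 ')': depth becomes 2
  Position 10 ')': depth becomes 1
  Position 11 ')': depth becomes 0
Maximum depth reached: 3

3


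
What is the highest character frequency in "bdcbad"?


Input: bdcbad
Character counts:
  'a': 1
  'b': 2
  'c': 1
  'd': 2
Maximum frequency: 2

2


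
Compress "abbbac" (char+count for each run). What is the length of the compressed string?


Input: abbbac
Runs:
  'a' x 1 => "a1"
  'b' x 3 => "b3"
  'a' x 1 => "a1"
  'c' x 1 => "c1"
Compressed: "a1b3a1c1"
Compressed length: 8

8


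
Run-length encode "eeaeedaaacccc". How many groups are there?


Input: eeaeedaaacccc
Scanning for consecutive runs:
  Group 1: 'e' x 2 (positions 0-1)
  Group 2: 'a' x 1 (positions 2-2)
  Group 3: 'e' x 2 (positions 3-4)
  Group 4: 'd' x 1 (positions 5-5)
  Group 5: 'a' x 3 (positions 6-8)
  Group 6: 'c' x 4 (positions 9-12)
Total groups: 6

6


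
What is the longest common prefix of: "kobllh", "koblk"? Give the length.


Words: kobllh, koblk
  Position 0: all 'k' => match
  Position 1: all 'o' => match
  Position 2: all 'b' => match
  Position 3: all 'l' => match
  Position 4: ('l', 'k') => mismatch, stop
LCP = "kobl" (length 4)

4


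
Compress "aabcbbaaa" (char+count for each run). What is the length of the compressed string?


Input: aabcbbaaa
Runs:
  'a' x 2 => "a2"
  'b' x 1 => "b1"
  'c' x 1 => "c1"
  'b' x 2 => "b2"
  'a' x 3 => "a3"
Compressed: "a2b1c1b2a3"
Compressed length: 10

10


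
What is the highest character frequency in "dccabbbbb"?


Input: dccabbbbb
Character counts:
  'a': 1
  'b': 5
  'c': 2
  'd': 1
Maximum frequency: 5

5


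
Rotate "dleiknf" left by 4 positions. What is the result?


Input: "dleiknf", rotate left by 4
First 4 characters: "dlei"
Remaining characters: "knf"
Concatenate remaining + first: "knf" + "dlei" = "knfdlei"

knfdlei


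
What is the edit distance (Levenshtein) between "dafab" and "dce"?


Computing edit distance: "dafab" -> "dce"
DP table:
           d    c    e
      0    1    2    3
  d   1    0    1    2
  a   2    1    1    2
  f   3    2    2    2
  a   4    3    3    3
  b   5    4    4    4
Edit distance = dp[5][3] = 4

4


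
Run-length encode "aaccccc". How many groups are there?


Input: aaccccc
Scanning for consecutive runs:
  Group 1: 'a' x 2 (positions 0-1)
  Group 2: 'c' x 5 (positions 2-6)
Total groups: 2

2


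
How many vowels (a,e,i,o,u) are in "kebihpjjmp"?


Input: kebihpjjmp
Checking each character:
  'k' at position 0: consonant
  'e' at position 1: vowel (running total: 1)
  'b' at position 2: consonant
  'i' at position 3: vowel (running total: 2)
  'h' at position 4: consonant
  'p' at position 5: consonant
  'j' at position 6: consonant
  'j' at position 7: consonant
  'm' at position 8: consonant
  'p' at position 9: consonant
Total vowels: 2

2


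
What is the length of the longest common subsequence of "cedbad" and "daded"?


LCS of "cedbad" and "daded"
DP table:
           d    a    d    e    d
      0    0    0    0    0    0
  c   0    0    0    0    0    0
  e   0    0    0    0    1    1
  d   0    1    1    1    1    2
  b   0    1    1    1    1    2
  a   0    1    2    2    2    2
  d   0    1    2    3    3    3
LCS length = dp[6][5] = 3

3


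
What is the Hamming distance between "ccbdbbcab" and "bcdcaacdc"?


Comparing "ccbdbbcab" and "bcdcaacdc" position by position:
  Position 0: 'c' vs 'b' => differ
  Position 1: 'c' vs 'c' => same
  Position 2: 'b' vs 'd' => differ
  Position 3: 'd' vs 'c' => differ
  Position 4: 'b' vs 'a' => differ
  Position 5: 'b' vs 'a' => differ
  Position 6: 'c' vs 'c' => same
  Position 7: 'a' vs 'd' => differ
  Position 8: 'b' vs 'c' => differ
Total differences (Hamming distance): 7

7


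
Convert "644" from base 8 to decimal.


Input: "644" in base 8
Positional expansion:
  Digit '6' (value 6) x 8^2 = 384
  Digit '4' (value 4) x 8^1 = 32
  Digit '4' (value 4) x 8^0 = 4
Sum = 420

420


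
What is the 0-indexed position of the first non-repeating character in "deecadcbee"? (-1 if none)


Input: deecadcbee
Character frequencies:
  'a': 1
  'b': 1
  'c': 2
  'd': 2
  'e': 4
Scanning left to right for freq == 1:
  Position 0 ('d'): freq=2, skip
  Position 1 ('e'): freq=4, skip
  Position 2 ('e'): freq=4, skip
  Position 3 ('c'): freq=2, skip
  Position 4 ('a'): unique! => answer = 4

4


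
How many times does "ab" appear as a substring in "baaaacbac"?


Searching for "ab" in "baaaacbac"
Scanning each position:
  Position 0: "ba" => no
  Position 1: "aa" => no
  Position 2: "aa" => no
  Position 3: "aa" => no
  Position 4: "ac" => no
  Position 5: "cb" => no
  Position 6: "ba" => no
  Position 7: "ac" => no
Total occurrences: 0

0


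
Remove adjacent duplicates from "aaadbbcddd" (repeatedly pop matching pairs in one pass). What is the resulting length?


Input: aaadbbcddd
Stack-based adjacent duplicate removal:
  Read 'a': push. Stack: a
  Read 'a': matches stack top 'a' => pop. Stack: (empty)
  Read 'a': push. Stack: a
  Read 'd': push. Stack: ad
  Read 'b': push. Stack: adb
  Read 'b': matches stack top 'b' => pop. Stack: ad
  Read 'c': push. Stack: adc
  Read 'd': push. Stack: adcd
  Read 'd': matches stack top 'd' => pop. Stack: adc
  Read 'd': push. Stack: adcd
Final stack: "adcd" (length 4)

4


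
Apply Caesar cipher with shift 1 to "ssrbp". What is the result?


Caesar cipher: shift "ssrbp" by 1
  's' (pos 18) + 1 = pos 19 = 't'
  's' (pos 18) + 1 = pos 19 = 't'
  'r' (pos 17) + 1 = pos 18 = 's'
  'b' (pos 1) + 1 = pos 2 = 'c'
  'p' (pos 15) + 1 = pos 16 = 'q'
Result: ttscq

ttscq


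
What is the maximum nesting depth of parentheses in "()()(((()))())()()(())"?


Input: "()()(((()))())()()(())"
Tracking depth:
  Position 0 '(': depth becomes 1
  Position 1 ')': depth becomes 0
  Position 2 '(': depth becomes 1
  Position 3 ')': depth becomes 0
  Position 4 '(': depth becomes 1
  Position 5 '(': depth becomes 2
  Position 6 '(': depth becomes 3
  Position 7 '(': depth becomes 4
  Position 8 ')': depth becomes 3
  Position 9 ')': depth becomes 2
  Position 10 ')': depth becomes 1
  Position 11 '(': depth becomes 2
  Position 12 ')': depth becomes 1
  Position 13 ')': depth becomes 0
  Position 14 '(': depth becomes 1
  Position 15 ')': depth becomes 0
  Position 16 '(': depth becomes 1
  Position 17 ')': depth becomes 0
  Position 18 '(': depth becomes 1
  Position 19 '(': depth becomes 2
  Position 20 ')': depth becomes 1
  Position 21 ')': depth becomes 0
Maximum depth reached: 4

4


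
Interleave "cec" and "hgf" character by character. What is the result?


Interleaving "cec" and "hgf":
  Position 0: 'c' from first, 'h' from second => "ch"
  Position 1: 'e' from first, 'g' from second => "eg"
  Position 2: 'c' from first, 'f' from second => "cf"
Result: chegcf

chegcf


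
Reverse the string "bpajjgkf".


Input: bpajjgkf
Reading characters right to left:
  Position 7: 'f'
  Position 6: 'k'
  Position 5: 'g'
  Position 4: 'j'
  Position 3: 'j'
  Position 2: 'a'
  Position 1: 'p'
  Position 0: 'b'
Reversed: fkgjjapb

fkgjjapb


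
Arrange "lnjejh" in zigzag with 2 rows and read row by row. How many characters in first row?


Zigzag "lnjejh" into 2 rows:
Placing characters:
  'l' => row 0
  'n' => row 1
  'j' => row 0
  'e' => row 1
  'j' => row 0
  'h' => row 1
Rows:
  Row 0: "ljj"
  Row 1: "neh"
First row length: 3

3


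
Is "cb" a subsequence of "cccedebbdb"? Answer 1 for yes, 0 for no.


Check if "cb" is a subsequence of "cccedebbdb"
Greedy scan:
  Position 0 ('c'): matches sub[0] = 'c'
  Position 1 ('c'): no match needed
  Position 2 ('c'): no match needed
  Position 3 ('e'): no match needed
  Position 4 ('d'): no match needed
  Position 5 ('e'): no match needed
  Position 6 ('b'): matches sub[1] = 'b'
  Position 7 ('b'): no match needed
  Position 8 ('d'): no match needed
  Position 9 ('b'): no match needed
All 2 characters matched => is a subsequence

1


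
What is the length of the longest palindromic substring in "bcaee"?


Input: "bcaee"
Checking substrings for palindromes:
  [3:5] "ee" (len 2) => palindrome
Longest palindromic substring: "ee" with length 2

2


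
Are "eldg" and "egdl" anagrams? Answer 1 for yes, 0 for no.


Strings: "eldg", "egdl"
Sorted first:  degl
Sorted second: degl
Sorted forms match => anagrams

1


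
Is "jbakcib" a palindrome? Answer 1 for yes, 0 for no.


Input: jbakcib
Reversed: bickabj
  Compare pos 0 ('j') with pos 6 ('b'): MISMATCH
  Compare pos 1 ('b') with pos 5 ('i'): MISMATCH
  Compare pos 2 ('a') with pos 4 ('c'): MISMATCH
Result: not a palindrome

0


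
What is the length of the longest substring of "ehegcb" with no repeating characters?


Input: "ehegcb"
Sliding window (track last position of each char):
  Position 0 ('e'): window [0,0] length 1 -- new best
  Position 1 ('h'): window [0,1] length 2 -- new best
  Position 2 ('e'): repeat (last at 0), move window start to 1
  Position 2 ('e'): window [1,2] length 2
  Position 3 ('g'): window [1,3] length 3 -- new best
  Position 4 ('c'): window [1,4] length 4 -- new best
  Position 5 ('b'): window [1,5] length 5 -- new best
Longest substring with no repeats: "hegcb" with length 5

5


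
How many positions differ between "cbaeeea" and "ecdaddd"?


Comparing "cbaeeea" and "ecdaddd" position by position:
  Position 0: 'c' vs 'e' => DIFFER
  Position 1: 'b' vs 'c' => DIFFER
  Position 2: 'a' vs 'd' => DIFFER
  Position 3: 'e' vs 'a' => DIFFER
  Position 4: 'e' vs 'd' => DIFFER
  Position 5: 'e' vs 'd' => DIFFER
  Position 6: 'a' vs 'd' => DIFFER
Positions that differ: 7

7


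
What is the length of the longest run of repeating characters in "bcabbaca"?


Input: "bcabbaca"
Scanning for longest run:
  Position 1 ('c'): new char, reset run to 1
  Position 2 ('a'): new char, reset run to 1
  Position 3 ('b'): new char, reset run to 1
  Position 4 ('b'): continues run of 'b', length=2
  Position 5 ('a'): new char, reset run to 1
  Position 6 ('c'): new char, reset run to 1
  Position 7 ('a'): new char, reset run to 1
Longest run: 'b' with length 2

2


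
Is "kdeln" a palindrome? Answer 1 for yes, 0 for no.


Input: kdeln
Reversed: nledk
  Compare pos 0 ('k') with pos 4 ('n'): MISMATCH
  Compare pos 1 ('d') with pos 3 ('l'): MISMATCH
Result: not a palindrome

0


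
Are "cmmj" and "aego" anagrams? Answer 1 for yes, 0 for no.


Strings: "cmmj", "aego"
Sorted first:  cjmm
Sorted second: aego
Differ at position 0: 'c' vs 'a' => not anagrams

0


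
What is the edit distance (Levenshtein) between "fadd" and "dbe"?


Computing edit distance: "fadd" -> "dbe"
DP table:
           d    b    e
      0    1    2    3
  f   1    1    2    3
  a   2    2    2    3
  d   3    2    3    3
  d   4    3    3    4
Edit distance = dp[4][3] = 4

4


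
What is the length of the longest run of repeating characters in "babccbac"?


Input: "babccbac"
Scanning for longest run:
  Position 1 ('a'): new char, reset run to 1
  Position 2 ('b'): new char, reset run to 1
  Position 3 ('c'): new char, reset run to 1
  Position 4 ('c'): continues run of 'c', length=2
  Position 5 ('b'): new char, reset run to 1
  Position 6 ('a'): new char, reset run to 1
  Position 7 ('c'): new char, reset run to 1
Longest run: 'c' with length 2

2


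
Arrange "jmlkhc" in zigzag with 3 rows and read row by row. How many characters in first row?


Zigzag "jmlkhc" into 3 rows:
Placing characters:
  'j' => row 0
  'm' => row 1
  'l' => row 2
  'k' => row 1
  'h' => row 0
  'c' => row 1
Rows:
  Row 0: "jh"
  Row 1: "mkc"
  Row 2: "l"
First row length: 2

2


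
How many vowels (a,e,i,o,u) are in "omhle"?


Input: omhle
Checking each character:
  'o' at position 0: vowel (running total: 1)
  'm' at position 1: consonant
  'h' at position 2: consonant
  'l' at position 3: consonant
  'e' at position 4: vowel (running total: 2)
Total vowels: 2

2


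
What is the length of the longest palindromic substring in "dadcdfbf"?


Input: "dadcdfbf"
Checking substrings for palindromes:
  [0:3] "dad" (len 3) => palindrome
  [2:5] "dcd" (len 3) => palindrome
  [5:8] "fbf" (len 3) => palindrome
Longest palindromic substring: "dad" with length 3

3


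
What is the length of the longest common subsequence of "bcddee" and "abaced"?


LCS of "bcddee" and "abaced"
DP table:
           a    b    a    c    e    d
      0    0    0    0    0    0    0
  b   0    0    1    1    1    1    1
  c   0    0    1    1    2    2    2
  d   0    0    1    1    2    2    3
  d   0    0    1    1    2    2    3
  e   0    0    1    1    2    3    3
  e   0    0    1    1    2    3    3
LCS length = dp[6][6] = 3

3


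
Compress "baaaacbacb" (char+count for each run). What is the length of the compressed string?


Input: baaaacbacb
Runs:
  'b' x 1 => "b1"
  'a' x 4 => "a4"
  'c' x 1 => "c1"
  'b' x 1 => "b1"
  'a' x 1 => "a1"
  'c' x 1 => "c1"
  'b' x 1 => "b1"
Compressed: "b1a4c1b1a1c1b1"
Compressed length: 14

14


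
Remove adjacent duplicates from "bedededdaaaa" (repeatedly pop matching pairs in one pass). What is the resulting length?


Input: bedededdaaaa
Stack-based adjacent duplicate removal:
  Read 'b': push. Stack: b
  Read 'e': push. Stack: be
  Read 'd': push. Stack: bed
  Read 'e': push. Stack: bede
  Read 'd': push. Stack: beded
  Read 'e': push. Stack: bedede
  Read 'd': push. Stack: bededed
  Read 'd': matches stack top 'd' => pop. Stack: bedede
  Read 'a': push. Stack: bededea
  Read 'a': matches stack top 'a' => pop. Stack: bedede
  Read 'a': push. Stack: bededea
  Read 'a': matches stack top 'a' => pop. Stack: bedede
Final stack: "bedede" (length 6)

6


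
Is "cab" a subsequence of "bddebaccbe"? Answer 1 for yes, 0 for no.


Check if "cab" is a subsequence of "bddebaccbe"
Greedy scan:
  Position 0 ('b'): no match needed
  Position 1 ('d'): no match needed
  Position 2 ('d'): no match needed
  Position 3 ('e'): no match needed
  Position 4 ('b'): no match needed
  Position 5 ('a'): no match needed
  Position 6 ('c'): matches sub[0] = 'c'
  Position 7 ('c'): no match needed
  Position 8 ('b'): no match needed
  Position 9 ('e'): no match needed
Only matched 1/3 characters => not a subsequence

0


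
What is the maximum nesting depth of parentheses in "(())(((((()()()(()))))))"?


Input: "(())(((((()()()(()))))))"
Tracking depth:
  Position 0 '(': depth becomes 1
  Position 1 '(': depth becomes 2
  Position 2 ')': depth becomes 1
  Position 3 ')': depth becomes 0
  Position 4 '(': depth becomes 1
  Position 5 '(': depth becomes 2
  Position 6 '(': depth becomes 3
  Position 7 '(': depth becomes 4
  Position 8 '(': depth becomes 5
  Position 9 '(': depth becomes 6
  Position 10 ')': depth becomes 5
  Position 11 '(': depth becomes 6
  Position 12 ')': depth becomes 5
  Position 13 '(': depth becomes 6
  Position 14 ')': depth becomes 5
  Position 15 '(': depth becomes 6
  Position 16 '(': depth becomes 7
  Position 17 ')': depth becomes 6
  Position 18 ')': depth becomes 5
  Position 19 ')': depth becomes 4
  Position 20 ')': depth becomes 3
  Position 21 ')': depth becomes 2
  Position 22 ')': depth becomes 1
  Position 23 ')': depth becomes 0
Maximum depth reached: 7

7


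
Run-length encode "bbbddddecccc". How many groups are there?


Input: bbbddddecccc
Scanning for consecutive runs:
  Group 1: 'b' x 3 (positions 0-2)
  Group 2: 'd' x 4 (positions 3-6)
  Group 3: 'e' x 1 (positions 7-7)
  Group 4: 'c' x 4 (positions 8-11)
Total groups: 4

4


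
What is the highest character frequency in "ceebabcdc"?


Input: ceebabcdc
Character counts:
  'a': 1
  'b': 2
  'c': 3
  'd': 1
  'e': 2
Maximum frequency: 3

3


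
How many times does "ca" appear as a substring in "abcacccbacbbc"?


Searching for "ca" in "abcacccbacbbc"
Scanning each position:
  Position 0: "ab" => no
  Position 1: "bc" => no
  Position 2: "ca" => MATCH
  Position 3: "ac" => no
  Position 4: "cc" => no
  Position 5: "cc" => no
  Position 6: "cb" => no
  Position 7: "ba" => no
  Position 8: "ac" => no
  Position 9: "cb" => no
  Position 10: "bb" => no
  Position 11: "bc" => no
Total occurrences: 1

1


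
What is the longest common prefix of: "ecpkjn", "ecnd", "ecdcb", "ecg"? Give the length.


Words: ecpkjn, ecnd, ecdcb, ecg
  Position 0: all 'e' => match
  Position 1: all 'c' => match
  Position 2: ('p', 'n', 'd', 'g') => mismatch, stop
LCP = "ec" (length 2)

2


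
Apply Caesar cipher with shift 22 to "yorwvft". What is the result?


Caesar cipher: shift "yorwvft" by 22
  'y' (pos 24) + 22 = pos 20 = 'u'
  'o' (pos 14) + 22 = pos 10 = 'k'
  'r' (pos 17) + 22 = pos 13 = 'n'
  'w' (pos 22) + 22 = pos 18 = 's'
  'v' (pos 21) + 22 = pos 17 = 'r'
  'f' (pos 5) + 22 = pos 1 = 'b'
  't' (pos 19) + 22 = pos 15 = 'p'
Result: uknsrbp

uknsrbp


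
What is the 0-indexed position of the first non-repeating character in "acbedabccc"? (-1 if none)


Input: acbedabccc
Character frequencies:
  'a': 2
  'b': 2
  'c': 4
  'd': 1
  'e': 1
Scanning left to right for freq == 1:
  Position 0 ('a'): freq=2, skip
  Position 1 ('c'): freq=4, skip
  Position 2 ('b'): freq=2, skip
  Position 3 ('e'): unique! => answer = 3

3


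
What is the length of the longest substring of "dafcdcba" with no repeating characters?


Input: "dafcdcba"
Sliding window (track last position of each char):
  Position 0 ('d'): window [0,0] length 1 -- new best
  Position 1 ('a'): window [0,1] length 2 -- new best
  Position 2 ('f'): window [0,2] length 3 -- new best
  Position 3 ('c'): window [0,3] length 4 -- new best
  Position 4 ('d'): repeat (last at 0), move window start to 1
  Position 4 ('d'): window [1,4] length 4
  Position 5 ('c'): repeat (last at 3), move window start to 4
  Position 5 ('c'): window [4,5] length 2
  Position 6 ('b'): window [4,6] length 3
  Position 7 ('a'): window [4,7] length 4
Longest substring with no repeats: "dafc" with length 4

4
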